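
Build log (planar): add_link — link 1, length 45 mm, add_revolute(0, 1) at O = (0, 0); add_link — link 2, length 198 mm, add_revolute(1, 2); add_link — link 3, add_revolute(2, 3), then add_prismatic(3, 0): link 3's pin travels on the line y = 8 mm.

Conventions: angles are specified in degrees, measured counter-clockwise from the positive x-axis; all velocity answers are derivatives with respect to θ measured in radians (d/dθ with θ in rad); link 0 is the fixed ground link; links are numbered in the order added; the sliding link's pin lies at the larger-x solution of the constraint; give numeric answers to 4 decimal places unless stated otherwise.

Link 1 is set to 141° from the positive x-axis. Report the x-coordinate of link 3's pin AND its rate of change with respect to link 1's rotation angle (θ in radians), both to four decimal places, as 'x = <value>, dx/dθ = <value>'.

geometry: r = 45 mm, L = 198 mm, e = 8 mm
crank pin P = (r cos θ, r sin θ) = (-34.971568, 28.319418)
h = r sin θ − e = 28.319418 − 8 = 20.319418
x = r cos θ + √(L² − h²) = -34.971568 + 196.954617 = 161.983049
dx/dθ = −r sin θ − h·r cos θ/√(L² − h²) (θ in radians; h = 20.319418) = -24.711470

x = 161.9830, dx/dθ = -24.7115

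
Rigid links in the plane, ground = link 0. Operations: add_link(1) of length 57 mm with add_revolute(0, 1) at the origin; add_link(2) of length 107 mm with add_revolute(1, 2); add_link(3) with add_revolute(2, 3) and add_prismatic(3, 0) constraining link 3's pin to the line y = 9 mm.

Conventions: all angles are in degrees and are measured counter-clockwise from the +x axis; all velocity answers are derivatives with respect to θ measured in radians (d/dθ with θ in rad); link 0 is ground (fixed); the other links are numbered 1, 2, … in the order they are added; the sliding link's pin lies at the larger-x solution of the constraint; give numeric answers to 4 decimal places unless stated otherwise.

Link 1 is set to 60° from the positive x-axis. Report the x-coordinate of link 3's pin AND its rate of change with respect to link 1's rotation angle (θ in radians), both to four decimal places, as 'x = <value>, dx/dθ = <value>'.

geometry: r = 57 mm, L = 107 mm, e = 9 mm
crank pin P = (r cos θ, r sin θ) = (28.500000, 49.363448)
h = r sin θ − e = 49.363448 − 9 = 40.363448
x = r cos θ + √(L² − h²) = 28.500000 + 99.094864 = 127.594864
dx/dθ = −r sin θ − h·r cos θ/√(L² − h²) (θ in radians; h = 40.363448) = -60.972105

x = 127.5949, dx/dθ = -60.9721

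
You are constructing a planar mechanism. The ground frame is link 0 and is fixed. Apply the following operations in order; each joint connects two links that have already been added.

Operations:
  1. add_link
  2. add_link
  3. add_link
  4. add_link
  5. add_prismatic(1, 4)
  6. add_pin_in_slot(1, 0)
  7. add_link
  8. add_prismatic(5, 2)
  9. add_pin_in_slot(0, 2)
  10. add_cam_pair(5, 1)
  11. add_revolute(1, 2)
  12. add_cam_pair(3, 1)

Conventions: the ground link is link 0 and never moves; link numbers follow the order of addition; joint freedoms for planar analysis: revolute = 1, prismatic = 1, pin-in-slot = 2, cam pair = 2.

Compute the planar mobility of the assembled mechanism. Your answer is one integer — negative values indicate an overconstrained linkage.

L=1 J1=0 J2=0
add link → L=2 J1=0 J2=0
add link → L=3 J1=0 J2=0
add link → L=4 J1=0 J2=0
add link → L=5 J1=0 J2=0
P@1,4 dof=1 J1 → L=5 J1=1 J2=0
PS@1,0 dof=2 J2 → L=5 J1=1 J2=1
add link → L=6 J1=1 J2=1
P@5,2 dof=1 J1 → L=6 J1=2 J2=1
PS@0,2 dof=2 J2 → L=6 J1=2 J2=2
C@5,1 dof=2 J2 → L=6 J1=2 J2=3
R@1,2 dof=1 J1 → L=6 J1=3 J2=3
C@3,1 dof=2 J2 → L=6 J1=3 J2=4
M=3(L−1)−2J1−J2=3·5−2·3−4=5

M = 5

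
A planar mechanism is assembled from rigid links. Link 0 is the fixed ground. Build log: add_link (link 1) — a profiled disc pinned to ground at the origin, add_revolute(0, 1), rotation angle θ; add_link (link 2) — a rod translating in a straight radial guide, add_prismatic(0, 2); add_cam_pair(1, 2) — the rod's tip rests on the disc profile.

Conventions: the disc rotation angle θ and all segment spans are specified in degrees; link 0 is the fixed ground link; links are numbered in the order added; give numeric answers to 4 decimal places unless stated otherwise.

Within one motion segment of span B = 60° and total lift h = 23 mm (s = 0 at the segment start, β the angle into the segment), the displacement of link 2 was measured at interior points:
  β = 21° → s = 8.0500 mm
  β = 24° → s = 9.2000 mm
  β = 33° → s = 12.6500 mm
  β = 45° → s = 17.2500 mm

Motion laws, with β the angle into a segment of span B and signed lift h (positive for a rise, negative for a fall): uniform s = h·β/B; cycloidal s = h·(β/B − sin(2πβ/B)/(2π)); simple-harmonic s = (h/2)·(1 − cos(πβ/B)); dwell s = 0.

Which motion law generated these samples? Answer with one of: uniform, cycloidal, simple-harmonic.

candidates at β/B = r: uniform s = h·r (linear in β); cycloidal s = h·(r − sin(2πr)/(2π)); simple-harmonic s = (h/2)(1 − cos(πr))
β=21°: printed 8.0500 | uniform 8.0500, cycloidal 5.0885, simple-harmonic 6.2791
β=24°: printed 9.2000 | uniform 9.2000, cycloidal 7.0484, simple-harmonic 7.9463
β=33°: printed 12.6500 | uniform 12.6500, cycloidal 13.7812, simple-harmonic 13.2990
β=45°: printed 17.2500 | uniform 17.2500, cycloidal 20.9106, simple-harmonic 19.6317
only one law matches every sample → uniform

uniform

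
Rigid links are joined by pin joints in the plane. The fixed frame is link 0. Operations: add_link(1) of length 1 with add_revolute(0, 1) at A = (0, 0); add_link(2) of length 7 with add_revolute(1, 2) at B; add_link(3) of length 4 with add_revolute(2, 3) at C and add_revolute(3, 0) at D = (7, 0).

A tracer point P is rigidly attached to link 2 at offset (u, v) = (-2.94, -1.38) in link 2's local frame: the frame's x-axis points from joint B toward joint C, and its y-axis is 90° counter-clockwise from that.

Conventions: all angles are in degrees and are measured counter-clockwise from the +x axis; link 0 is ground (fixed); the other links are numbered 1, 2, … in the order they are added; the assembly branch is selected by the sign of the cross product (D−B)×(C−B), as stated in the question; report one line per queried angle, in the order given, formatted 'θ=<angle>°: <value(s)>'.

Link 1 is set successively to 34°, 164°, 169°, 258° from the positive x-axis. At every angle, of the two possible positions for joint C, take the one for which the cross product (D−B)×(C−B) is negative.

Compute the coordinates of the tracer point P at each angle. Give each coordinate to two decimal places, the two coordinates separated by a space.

A=(0,0), D=(7.00,0)
θ=34°: B = A + 1.00·(cos34°, sin34°) = (0.8290, 0.5592)
θ=34°: |BD| = 6.1962
θ=34°: circle(B,7.00) ∩ circle(D,4.00): a=5.7610, h=3.9763
θ=34°:   candidates: C₊=(6.9254,3.9993) cross=24.638; C₋=(6.2077,-3.9207) cross=-24.638
θ=34°:   branch - wants cross < 0 → take C=(6.2077,-3.9207) (cross=-24.638)
θ=34°: ex = (C−B)/|BC| = (0.7684,-0.6400); ey = (0.6400,0.7684)
θ=34°: P = B + -2.94·ex + -1.38·ey = (-2.3132,1.3804)
θ=164°: B = A + 1.00·(cos164°, sin164°) = (-0.9613, 0.2756)
θ=164°: |BD| = 7.9660
θ=164°: circle(B,7.00) ∩ circle(D,4.00): a=6.0543, h=3.5136
θ=164°:   candidates: C₊=(5.2110,3.5776) cross=27.989; C₋=(4.9678,-3.4453) cross=-27.989
θ=164°:   branch - wants cross < 0 → take C=(4.9678,-3.4453) (cross=-27.989)
θ=164°: ex = (C−B)/|BC| = (0.8470,-0.5316); ey = (0.5316,0.8470)
θ=164°: P = B + -2.94·ex + -1.38·ey = (-4.1851,0.6696)
θ=169°: B = A + 1.00·(cos169°, sin169°) = (-0.9816, 0.1908)
θ=169°: |BD| = 7.9839
θ=169°: circle(B,7.00) ∩ circle(D,4.00): a=6.0586, h=3.5062
θ=169°:   candidates: C₊=(5.1590,3.5512) cross=27.993; C₋=(4.9915,-3.4592) cross=-27.993
θ=169°:   branch - wants cross < 0 → take C=(4.9915,-3.4592) (cross=-27.993)
θ=169°: ex = (C−B)/|BC| = (0.8533,-0.5214); ey = (0.5214,0.8533)
θ=169°: P = B + -2.94·ex + -1.38·ey = (-4.2099,0.5462)
θ=258°: B = A + 1.00·(cos258°, sin258°) = (-0.2079, -0.9781)
θ=258°: |BD| = 7.2740
θ=258°: circle(B,7.00) ∩ circle(D,4.00): a=5.9053, h=3.7586
θ=258°:   candidates: C₊=(5.1384,3.5404) cross=27.340; C₋=(6.1492,-3.9085) cross=-27.340
θ=258°:   branch - wants cross < 0 → take C=(6.1492,-3.9085) (cross=-27.340)
θ=258°: ex = (C−B)/|BC| = (0.9082,-0.4186); ey = (0.4186,0.9082)
θ=258°: P = B + -2.94·ex + -1.38·ey = (-3.4556,-1.0007)

θ=34°: -2.31 1.38
θ=164°: -4.19 0.67
θ=169°: -4.21 0.55
θ=258°: -3.46 -1.00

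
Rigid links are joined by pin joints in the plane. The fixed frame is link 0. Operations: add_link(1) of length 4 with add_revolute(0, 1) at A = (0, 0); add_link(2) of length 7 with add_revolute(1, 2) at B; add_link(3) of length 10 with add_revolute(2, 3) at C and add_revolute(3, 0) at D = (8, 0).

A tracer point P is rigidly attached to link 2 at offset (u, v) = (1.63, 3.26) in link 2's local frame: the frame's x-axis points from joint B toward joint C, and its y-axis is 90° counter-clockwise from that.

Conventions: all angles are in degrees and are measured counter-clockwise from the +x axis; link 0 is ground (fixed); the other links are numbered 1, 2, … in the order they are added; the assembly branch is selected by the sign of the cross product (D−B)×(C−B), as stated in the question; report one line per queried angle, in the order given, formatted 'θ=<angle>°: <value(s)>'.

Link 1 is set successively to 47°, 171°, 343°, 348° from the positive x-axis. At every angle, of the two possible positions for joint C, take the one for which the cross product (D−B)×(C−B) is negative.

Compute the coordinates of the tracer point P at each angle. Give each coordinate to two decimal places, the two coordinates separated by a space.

A=(0,0), D=(8.00,0)
θ=47°: B = A + 4.00·(cos47°, sin47°) = (2.7280, 2.9254)
θ=47°: |BD| = 6.0293
θ=47°: circle(B,7.00) ∩ circle(D,10.00): a=-1.2147, h=6.8938
θ=47°:   candidates: C₊=(5.0107,9.5428) cross=41.565; C₋=(-1.6791,-2.5131) cross=-41.565
θ=47°:   branch - wants cross < 0 → take C=(-1.6791,-2.5131) (cross=-41.565)
θ=47°: ex = (C−B)/|BC| = (-0.6296,-0.7769); ey = (0.7769,-0.6296)
θ=47°: P = B + 1.63·ex + 3.26·ey = (4.2346,-0.3934)
θ=171°: B = A + 4.00·(cos171°, sin171°) = (-3.9508, 0.6257)
θ=171°: |BD| = 11.9671
θ=171°: circle(B,7.00) ∩ circle(D,10.00): a=3.8527, h=5.8444
θ=171°:   candidates: C₊=(0.2023,6.2606) cross=69.940; C₋=(-0.4089,-5.4121) cross=-69.940
θ=171°:   branch - wants cross < 0 → take C=(-0.4089,-5.4121) (cross=-69.940)
θ=171°: ex = (C−B)/|BC| = (0.5060,-0.8625); ey = (0.8625,0.5060)
θ=171°: P = B + 1.63·ex + 3.26·ey = (-0.3141,0.8693)
θ=343°: B = A + 4.00·(cos343°, sin343°) = (3.8252, -1.1695)
θ=343°: |BD| = 4.3355
θ=343°: circle(B,7.00) ∩ circle(D,10.00): a=-3.7139, h=5.9335
θ=343°:   candidates: C₊=(-1.3516,3.5423) cross=25.725; C₋=(1.8495,-7.8849) cross=-25.725
θ=343°:   branch - wants cross < 0 → take C=(1.8495,-7.8849) (cross=-25.725)
θ=343°: ex = (C−B)/|BC| = (-0.2822,-0.9593); ey = (0.9593,-0.2822)
θ=343°: P = B + 1.63·ex + 3.26·ey = (6.4926,-3.6533)
θ=348°: B = A + 4.00·(cos348°, sin348°) = (3.9126, -0.8316)
θ=348°: |BD| = 4.1712
θ=348°: circle(B,7.00) ∩ circle(D,10.00): a=-4.0278, h=5.7251
θ=348°:   candidates: C₊=(-1.1758,3.9754) cross=23.880; C₋=(1.1071,-7.2449) cross=-23.880
θ=348°:   branch - wants cross < 0 → take C=(1.1071,-7.2449) (cross=-23.880)
θ=348°: ex = (C−B)/|BC| = (-0.4008,-0.9162); ey = (0.9162,-0.4008)
θ=348°: P = B + 1.63·ex + 3.26·ey = (6.2460,-3.6316)

θ=47°: 4.23 -0.39
θ=171°: -0.31 0.87
θ=343°: 6.49 -3.65
θ=348°: 6.25 -3.63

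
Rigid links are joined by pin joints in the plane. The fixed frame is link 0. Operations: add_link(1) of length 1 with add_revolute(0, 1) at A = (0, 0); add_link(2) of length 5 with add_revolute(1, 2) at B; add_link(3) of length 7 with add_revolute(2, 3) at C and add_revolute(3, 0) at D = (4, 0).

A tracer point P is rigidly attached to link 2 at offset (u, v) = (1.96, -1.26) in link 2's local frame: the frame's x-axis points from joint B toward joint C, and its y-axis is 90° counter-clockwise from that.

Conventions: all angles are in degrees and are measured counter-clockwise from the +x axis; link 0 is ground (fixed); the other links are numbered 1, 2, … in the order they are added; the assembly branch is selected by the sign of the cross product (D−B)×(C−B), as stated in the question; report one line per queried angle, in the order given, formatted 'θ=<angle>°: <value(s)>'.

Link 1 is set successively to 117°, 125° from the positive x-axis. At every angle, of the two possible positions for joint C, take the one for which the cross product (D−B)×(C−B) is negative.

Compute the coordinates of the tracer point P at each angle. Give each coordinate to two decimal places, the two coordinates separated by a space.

A=(0,0), D=(4.00,0)
θ=117°: B = A + 1.00·(cos117°, sin117°) = (-0.4540, 0.8910)
θ=117°: |BD| = 4.5422
θ=117°: circle(B,5.00) ∩ circle(D,7.00): a=-0.3708, h=4.9862
θ=117°:   candidates: C₊=(0.1606,5.8531) cross=22.649; C₋=(-1.7956,-3.9256) cross=-22.649
θ=117°:   branch - wants cross < 0 → take C=(-1.7956,-3.9256) (cross=-22.649)
θ=117°: ex = (C−B)/|BC| = (-0.2683,-0.9633); ey = (0.9633,-0.2683)
θ=117°: P = B + 1.96·ex + -1.26·ey = (-2.1937,-0.6590)
θ=125°: B = A + 1.00·(cos125°, sin125°) = (-0.5736, 0.8192)
θ=125°: |BD| = 4.6464
θ=125°: circle(B,5.00) ∩ circle(D,7.00): a=-0.2595, h=4.9933
θ=125°:   candidates: C₊=(0.0513,5.7800) cross=23.200; C₋=(-1.7093,-4.0501) cross=-23.200
θ=125°:   branch - wants cross < 0 → take C=(-1.7093,-4.0501) (cross=-23.200)
θ=125°: ex = (C−B)/|BC| = (-0.2271,-0.9739); ey = (0.9739,-0.2271)
θ=125°: P = B + 1.96·ex + -1.26·ey = (-2.2459,-0.8034)

θ=117°: -2.19 -0.66
θ=125°: -2.25 -0.80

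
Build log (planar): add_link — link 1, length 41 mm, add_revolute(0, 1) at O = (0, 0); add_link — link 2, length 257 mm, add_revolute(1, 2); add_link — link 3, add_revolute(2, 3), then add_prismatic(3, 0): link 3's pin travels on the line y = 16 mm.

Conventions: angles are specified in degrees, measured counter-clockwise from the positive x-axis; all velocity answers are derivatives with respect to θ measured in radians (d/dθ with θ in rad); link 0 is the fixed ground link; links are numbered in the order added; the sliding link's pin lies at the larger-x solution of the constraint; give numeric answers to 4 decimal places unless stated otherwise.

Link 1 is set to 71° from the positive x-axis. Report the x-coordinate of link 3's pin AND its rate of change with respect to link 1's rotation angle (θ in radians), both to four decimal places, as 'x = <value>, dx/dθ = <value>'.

geometry: r = 41 mm, L = 257 mm, e = 16 mm
crank pin P = (r cos θ, r sin θ) = (13.348294, 38.766262)
h = r sin θ − e = 38.766262 − 16 = 22.766262
x = r cos θ + √(L² − h²) = 13.348294 + 255.989643 = 269.337937
dx/dθ = −r sin θ − h·r cos θ/√(L² − h²) (θ in radians; h = 22.766262) = -39.953383

x = 269.3379, dx/dθ = -39.9534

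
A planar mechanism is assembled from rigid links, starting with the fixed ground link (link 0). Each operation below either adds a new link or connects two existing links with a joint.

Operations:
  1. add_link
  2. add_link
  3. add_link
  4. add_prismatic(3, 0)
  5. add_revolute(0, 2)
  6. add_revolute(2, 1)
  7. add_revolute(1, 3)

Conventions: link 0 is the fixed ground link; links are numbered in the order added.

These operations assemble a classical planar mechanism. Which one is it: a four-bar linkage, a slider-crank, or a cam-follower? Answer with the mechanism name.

links: 4 (incl. ground); joints: 3 revolute, 1 prismatic, 0 higher (cam) pair, forming one closed loop
4 links, 3 revolutes + 1 prismatic in one loop → slider-crank

slider-crank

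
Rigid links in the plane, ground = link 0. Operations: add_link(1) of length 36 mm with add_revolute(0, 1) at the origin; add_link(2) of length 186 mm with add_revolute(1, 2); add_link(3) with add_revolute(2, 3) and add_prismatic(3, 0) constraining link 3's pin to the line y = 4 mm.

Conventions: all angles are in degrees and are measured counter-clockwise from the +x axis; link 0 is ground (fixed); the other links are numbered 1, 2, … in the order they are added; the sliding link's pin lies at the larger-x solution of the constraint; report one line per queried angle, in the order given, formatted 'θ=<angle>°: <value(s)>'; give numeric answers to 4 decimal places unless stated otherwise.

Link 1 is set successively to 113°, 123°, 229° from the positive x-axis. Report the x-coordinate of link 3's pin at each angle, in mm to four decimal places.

geometry: r = 36 mm, L = 186 mm, e = 4 mm
θ=113°: crank pin P = (r cos θ, r sin θ) = (-14.066321, 33.138175)
θ=113°: h = r sin θ − e = 33.138175 − 4 = 29.138175
θ=113°: x = r cos θ + √(L² − h²) = -14.066321 + 183.703475 = 169.637155
θ=123°: crank pin P = (r cos θ, r sin θ) = (-19.607005, 30.192140)
θ=123°: h = r sin θ − e = 30.192140 − 4 = 26.192140
θ=123°: x = r cos θ + √(L² − h²) = -19.607005 + 184.146604 = 164.539599
θ=229°: crank pin P = (r cos θ, r sin θ) = (-23.618125, -27.169545)
θ=229°: h = r sin θ − e = -27.169545 − 4 = -31.169545
θ=229°: x = r cos θ + √(L² − h²) = -23.618125 + 183.369734 = 159.751609

θ=113°: 169.6372
θ=123°: 164.5396
θ=229°: 159.7516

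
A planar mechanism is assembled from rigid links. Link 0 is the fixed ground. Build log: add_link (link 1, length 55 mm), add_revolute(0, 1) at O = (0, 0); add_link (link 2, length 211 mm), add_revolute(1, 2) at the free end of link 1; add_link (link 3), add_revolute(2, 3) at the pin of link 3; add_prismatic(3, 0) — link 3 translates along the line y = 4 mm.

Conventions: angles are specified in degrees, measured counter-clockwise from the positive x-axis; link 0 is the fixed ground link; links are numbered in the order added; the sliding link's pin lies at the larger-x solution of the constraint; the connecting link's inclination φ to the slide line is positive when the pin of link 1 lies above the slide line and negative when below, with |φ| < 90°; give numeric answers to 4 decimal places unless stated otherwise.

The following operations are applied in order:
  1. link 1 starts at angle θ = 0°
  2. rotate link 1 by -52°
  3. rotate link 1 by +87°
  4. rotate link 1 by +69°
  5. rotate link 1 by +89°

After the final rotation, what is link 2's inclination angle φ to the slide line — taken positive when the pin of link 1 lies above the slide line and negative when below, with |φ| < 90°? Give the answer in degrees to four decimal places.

geometry: r = 55 mm, L = 211 mm, e = 4 mm; θ starts at 0°
rotate link 1 by -52°: θ ← 0° -52° = -52°
rotate link 1 by +87°: θ ← -52° +87° = 35°
rotate link 1 by +69°: θ ← 35° +69° = 104°
rotate link 1 by +89°: θ ← 104° +89° = 193°
h = r sin θ − e = -12.372308 − 4 = -16.372308
sin φ = h / L = -16.372308 / 211 = -0.07759388
φ = arcsin(-0.07759388) = -4.450275°

-4.4503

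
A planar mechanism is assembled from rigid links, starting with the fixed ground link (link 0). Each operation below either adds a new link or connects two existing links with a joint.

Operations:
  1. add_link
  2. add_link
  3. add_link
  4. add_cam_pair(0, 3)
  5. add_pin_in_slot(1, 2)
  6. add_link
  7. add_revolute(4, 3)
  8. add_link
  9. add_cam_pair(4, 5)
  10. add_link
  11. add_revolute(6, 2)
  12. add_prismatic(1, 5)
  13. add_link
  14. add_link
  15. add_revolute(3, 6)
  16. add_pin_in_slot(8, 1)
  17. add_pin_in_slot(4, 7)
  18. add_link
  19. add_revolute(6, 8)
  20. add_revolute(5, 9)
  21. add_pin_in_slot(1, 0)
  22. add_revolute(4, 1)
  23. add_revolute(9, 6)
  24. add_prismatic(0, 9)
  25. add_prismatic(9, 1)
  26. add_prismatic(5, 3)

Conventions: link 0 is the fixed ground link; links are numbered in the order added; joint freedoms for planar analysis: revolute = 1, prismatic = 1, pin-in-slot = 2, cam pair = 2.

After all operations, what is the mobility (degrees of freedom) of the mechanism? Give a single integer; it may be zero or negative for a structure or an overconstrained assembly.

ground; <1,0,0>
#1 <2,0,0>
#2 <3,0,0>
#3 <4,0,0>
C:0↔3 J2 <4,0,1>
PS:1↔2 J2 <4,0,2>
#4 <5,0,2>
R:4↔3 J1 <5,1,2>
#5 <6,1,2>
C:4↔5 J2 <6,1,3>
#6 <7,1,3>
R:6↔2 J1 <7,2,3>
P:1↔5 J1 <7,3,3>
#7 <8,3,3>
#8 <9,3,3>
R:3↔6 J1 <9,4,3>
PS:8↔1 J2 <9,4,4>
PS:4↔7 J2 <9,4,5>
#9 <10,4,5>
R:6↔8 J1 <10,5,5>
R:5↔9 J1 <10,6,5>
PS:1↔0 J2 <10,6,6>
R:4↔1 J1 <10,7,6>
R:9↔6 J1 <10,8,6>
P:0↔9 J1 <10,9,6>
P:9↔1 J1 <10,10,6>
P:5↔3 J1 <10,11,6>
3×9 − 2×11 − 1×6 = -1

M = -1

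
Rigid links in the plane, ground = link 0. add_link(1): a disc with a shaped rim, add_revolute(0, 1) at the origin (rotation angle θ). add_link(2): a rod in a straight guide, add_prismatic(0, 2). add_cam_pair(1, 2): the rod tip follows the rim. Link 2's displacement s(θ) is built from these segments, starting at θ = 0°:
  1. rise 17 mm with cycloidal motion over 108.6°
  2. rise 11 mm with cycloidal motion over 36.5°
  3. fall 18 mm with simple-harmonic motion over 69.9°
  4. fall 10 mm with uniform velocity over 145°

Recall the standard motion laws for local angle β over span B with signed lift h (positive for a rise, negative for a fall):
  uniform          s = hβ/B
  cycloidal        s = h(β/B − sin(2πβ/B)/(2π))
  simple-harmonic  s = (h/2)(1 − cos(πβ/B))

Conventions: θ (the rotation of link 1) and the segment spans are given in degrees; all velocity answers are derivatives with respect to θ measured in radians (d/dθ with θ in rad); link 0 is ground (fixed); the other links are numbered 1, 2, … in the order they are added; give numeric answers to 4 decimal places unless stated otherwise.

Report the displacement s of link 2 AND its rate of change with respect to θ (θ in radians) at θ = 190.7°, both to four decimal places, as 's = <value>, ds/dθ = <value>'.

segment 1 (0° to 108.6°, cycloidal, h = 17) is passed completely: s = 0.0000 + (17) = 17.0000
segment 2 (108.6° to 145.1°, cycloidal, h = 11) is passed completely: s = 17.0000 + (11) = 28.0000
θ = 190.7° falls in segment 3 (145.1° to 215°, simple-harmonic, h = -18): β = 190.7 − 145.1 = 45.6°, B = 69.9°; Δs = -18/2·(1 − cos(π·0.6524)) = -13.1453; s = 28.0000 − 13.1453 = 14.8547
velocity in seg [145.1°–215°] (simple-harmonic), θ in radians: β = 45.6° = 0.7959 rad, B = 69.9° = 1.2200 rad; ds/dθ = (πh/(2B)) sin(πβ/B) = (π·(-18)/(2·1.2200)) sin(π·0.6524) = -20.571343 mm/rad

s = 14.8547, ds/dθ = -20.5713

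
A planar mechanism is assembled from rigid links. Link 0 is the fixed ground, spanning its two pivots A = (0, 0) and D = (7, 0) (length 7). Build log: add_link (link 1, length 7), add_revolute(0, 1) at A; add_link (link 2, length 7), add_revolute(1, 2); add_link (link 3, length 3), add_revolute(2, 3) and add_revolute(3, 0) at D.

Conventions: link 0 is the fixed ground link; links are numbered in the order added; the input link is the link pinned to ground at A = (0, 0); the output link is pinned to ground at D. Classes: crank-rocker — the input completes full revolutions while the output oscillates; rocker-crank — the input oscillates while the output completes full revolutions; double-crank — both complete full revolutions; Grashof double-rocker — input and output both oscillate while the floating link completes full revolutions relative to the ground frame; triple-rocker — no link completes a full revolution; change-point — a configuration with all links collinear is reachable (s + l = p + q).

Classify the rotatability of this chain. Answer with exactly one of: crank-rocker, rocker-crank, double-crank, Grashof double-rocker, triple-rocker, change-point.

lengths: ground=7, input=7, coupler=7, output=3
sorted: s=3 (shortest), l=7 (longest), p+q=14
s + l = 10 vs p + q = 14
s + l < p + q (Grashof) with shortest = output link → rocker-crank

rocker-crank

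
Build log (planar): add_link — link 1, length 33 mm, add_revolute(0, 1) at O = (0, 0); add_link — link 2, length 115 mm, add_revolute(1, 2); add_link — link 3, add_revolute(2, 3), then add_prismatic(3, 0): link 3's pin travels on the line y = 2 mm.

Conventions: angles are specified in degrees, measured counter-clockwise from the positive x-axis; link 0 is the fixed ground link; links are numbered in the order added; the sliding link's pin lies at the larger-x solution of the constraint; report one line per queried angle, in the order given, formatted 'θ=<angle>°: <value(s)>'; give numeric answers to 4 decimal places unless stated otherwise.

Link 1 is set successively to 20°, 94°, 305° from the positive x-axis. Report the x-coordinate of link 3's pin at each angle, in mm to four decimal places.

geometry: r = 33 mm, L = 115 mm, e = 2 mm
θ=20°: crank pin P = (r cos θ, r sin θ) = (31.009856, 11.286665)
θ=20°: h = r sin θ − e = 11.286665 − 2 = 9.286665
θ=20°: x = r cos θ + √(L² − h²) = 31.009856 + 114.624421 = 145.634277
θ=94°: crank pin P = (r cos θ, r sin θ) = (-2.301964, 32.919614)
θ=94°: h = r sin θ − e = 32.919614 − 2 = 30.919614
θ=94°: x = r cos θ + √(L² − h²) = -2.301964 + 110.765416 = 108.463453
θ=305°: crank pin P = (r cos θ, r sin θ) = (18.928022, -27.032017)
θ=305°: h = r sin θ − e = -27.032017 − 2 = -29.032017
θ=305°: x = r cos θ + √(L² − h²) = 18.928022 + 111.275073 = 130.203096

θ=20°: 145.6343
θ=94°: 108.4635
θ=305°: 130.2031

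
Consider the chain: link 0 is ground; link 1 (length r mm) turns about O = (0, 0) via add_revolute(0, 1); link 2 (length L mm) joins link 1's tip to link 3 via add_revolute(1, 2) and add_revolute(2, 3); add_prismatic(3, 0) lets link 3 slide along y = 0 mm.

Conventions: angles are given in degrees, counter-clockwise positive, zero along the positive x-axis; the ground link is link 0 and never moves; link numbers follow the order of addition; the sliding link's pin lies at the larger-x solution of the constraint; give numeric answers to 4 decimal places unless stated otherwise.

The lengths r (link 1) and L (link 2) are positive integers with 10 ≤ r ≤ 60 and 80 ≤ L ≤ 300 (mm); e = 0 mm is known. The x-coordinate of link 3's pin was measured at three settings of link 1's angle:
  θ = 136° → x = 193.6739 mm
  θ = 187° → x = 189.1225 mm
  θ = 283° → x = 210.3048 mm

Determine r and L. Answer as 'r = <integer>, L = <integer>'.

constraint per measurement: (x − r cos θ)² + (r sin θ − e)² = L²
subtracting the θ₁ and θ₂ equations cancels the r² and L² terms:
r = (x₁² − x₂²) / (2[(x₁cos θ₁ + e sin θ₁) − (x₂cos θ₂ + e sin θ₂)]) = 18.0002 → r = 18
L² = (x₁ − r cos θ₁)² + (r sin θ₁ − e)² = 42849.0039 → L = 207.0000 → L = 207
check at θ₃=283°: x = 210.3048 (printed 210.3048) ✓

r = 18, L = 207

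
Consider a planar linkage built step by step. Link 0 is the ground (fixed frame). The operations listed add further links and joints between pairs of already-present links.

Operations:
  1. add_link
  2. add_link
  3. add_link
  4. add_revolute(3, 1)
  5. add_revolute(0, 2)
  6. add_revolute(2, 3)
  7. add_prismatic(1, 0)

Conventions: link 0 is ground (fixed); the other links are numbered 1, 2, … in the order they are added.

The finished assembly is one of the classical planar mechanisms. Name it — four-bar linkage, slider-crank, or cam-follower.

links: 4 (incl. ground); joints: 3 revolute, 1 prismatic, 0 higher (cam) pair, forming one closed loop
4 links, 3 revolutes + 1 prismatic in one loop → slider-crank

slider-crank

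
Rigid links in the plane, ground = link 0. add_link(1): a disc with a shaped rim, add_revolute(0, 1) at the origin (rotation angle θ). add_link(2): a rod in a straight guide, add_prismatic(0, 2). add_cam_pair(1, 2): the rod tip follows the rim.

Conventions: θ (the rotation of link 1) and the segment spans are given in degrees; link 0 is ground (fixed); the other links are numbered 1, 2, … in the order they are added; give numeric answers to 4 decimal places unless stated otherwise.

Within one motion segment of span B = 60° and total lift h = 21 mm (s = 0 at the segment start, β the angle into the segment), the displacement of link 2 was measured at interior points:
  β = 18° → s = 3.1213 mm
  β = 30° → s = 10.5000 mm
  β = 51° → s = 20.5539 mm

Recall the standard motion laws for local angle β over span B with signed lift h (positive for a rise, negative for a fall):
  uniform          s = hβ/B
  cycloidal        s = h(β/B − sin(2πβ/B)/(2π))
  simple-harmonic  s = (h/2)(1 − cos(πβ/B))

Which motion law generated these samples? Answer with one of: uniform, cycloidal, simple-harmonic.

candidates at β/B = r: uniform s = h·r (linear in β); cycloidal s = h·(r − sin(2πr)/(2π)); simple-harmonic s = (h/2)(1 − cos(πr))
β=18°: printed 3.1213 | uniform 6.3000, cycloidal 3.1213, simple-harmonic 4.3283
β=30°: printed 10.5000 | uniform 10.5000, cycloidal 10.5000, simple-harmonic 10.5000
β=51°: printed 20.5539 | uniform 17.8500, cycloidal 20.5539, simple-harmonic 19.8556
only one law matches every sample → cycloidal

cycloidal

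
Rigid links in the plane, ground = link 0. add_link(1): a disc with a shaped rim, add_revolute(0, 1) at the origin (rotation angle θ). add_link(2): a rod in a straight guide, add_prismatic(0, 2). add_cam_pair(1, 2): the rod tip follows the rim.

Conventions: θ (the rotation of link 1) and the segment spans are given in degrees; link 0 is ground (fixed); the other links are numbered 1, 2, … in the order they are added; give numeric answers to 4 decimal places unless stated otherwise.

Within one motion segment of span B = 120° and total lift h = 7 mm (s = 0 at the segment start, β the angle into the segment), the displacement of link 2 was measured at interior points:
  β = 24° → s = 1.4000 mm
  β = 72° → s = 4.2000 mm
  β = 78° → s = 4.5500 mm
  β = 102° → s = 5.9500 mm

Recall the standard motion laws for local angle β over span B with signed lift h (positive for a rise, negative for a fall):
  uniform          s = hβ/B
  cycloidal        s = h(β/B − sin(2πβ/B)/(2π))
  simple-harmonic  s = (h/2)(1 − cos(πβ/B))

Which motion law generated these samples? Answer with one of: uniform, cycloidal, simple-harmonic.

candidates at β/B = r: uniform s = h·r (linear in β); cycloidal s = h·(r − sin(2πr)/(2π)); simple-harmonic s = (h/2)(1 − cos(πr))
β=24°: printed 1.4000 | uniform 1.4000, cycloidal 0.3404, simple-harmonic 0.6684
β=72°: printed 4.2000 | uniform 4.2000, cycloidal 4.8548, simple-harmonic 4.5816
β=78°: printed 4.5500 | uniform 4.5500, cycloidal 5.4513, simple-harmonic 5.0890
β=102°: printed 5.9500 | uniform 5.9500, cycloidal 6.8513, simple-harmonic 6.6185
only one law matches every sample → uniform

uniform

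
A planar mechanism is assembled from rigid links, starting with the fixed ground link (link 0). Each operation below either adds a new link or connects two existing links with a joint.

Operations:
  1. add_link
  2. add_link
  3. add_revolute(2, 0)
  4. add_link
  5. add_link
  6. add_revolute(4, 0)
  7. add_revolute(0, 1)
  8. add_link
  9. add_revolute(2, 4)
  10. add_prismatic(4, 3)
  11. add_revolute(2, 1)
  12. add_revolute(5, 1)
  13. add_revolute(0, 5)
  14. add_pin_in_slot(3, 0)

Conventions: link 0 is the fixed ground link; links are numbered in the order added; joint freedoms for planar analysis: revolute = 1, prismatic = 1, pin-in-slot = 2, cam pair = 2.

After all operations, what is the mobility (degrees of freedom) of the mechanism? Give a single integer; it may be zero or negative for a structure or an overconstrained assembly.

link 0 = ground. State L|J1|J2 = 1|0|0
+link1  2|0|0
+link2  3|0|0
R(2,0) f=1→J1  3|1|0
+link3  4|1|0
+link4  5|1|0
R(4,0) f=1→J1  5|2|0
R(0,1) f=1→J1  5|3|0
+link5  6|3|0
R(2,4) f=1→J1  6|4|0
P(4,3) f=1→J1  6|5|0
R(2,1) f=1→J1  6|6|0
R(5,1) f=1→J1  6|7|0
R(0,5) f=1→J1  6|8|0
PS(3,0) f=2→J2  6|8|1
M = 3(6−1)−2·8−1 = 15−16−1 = -2

M = -2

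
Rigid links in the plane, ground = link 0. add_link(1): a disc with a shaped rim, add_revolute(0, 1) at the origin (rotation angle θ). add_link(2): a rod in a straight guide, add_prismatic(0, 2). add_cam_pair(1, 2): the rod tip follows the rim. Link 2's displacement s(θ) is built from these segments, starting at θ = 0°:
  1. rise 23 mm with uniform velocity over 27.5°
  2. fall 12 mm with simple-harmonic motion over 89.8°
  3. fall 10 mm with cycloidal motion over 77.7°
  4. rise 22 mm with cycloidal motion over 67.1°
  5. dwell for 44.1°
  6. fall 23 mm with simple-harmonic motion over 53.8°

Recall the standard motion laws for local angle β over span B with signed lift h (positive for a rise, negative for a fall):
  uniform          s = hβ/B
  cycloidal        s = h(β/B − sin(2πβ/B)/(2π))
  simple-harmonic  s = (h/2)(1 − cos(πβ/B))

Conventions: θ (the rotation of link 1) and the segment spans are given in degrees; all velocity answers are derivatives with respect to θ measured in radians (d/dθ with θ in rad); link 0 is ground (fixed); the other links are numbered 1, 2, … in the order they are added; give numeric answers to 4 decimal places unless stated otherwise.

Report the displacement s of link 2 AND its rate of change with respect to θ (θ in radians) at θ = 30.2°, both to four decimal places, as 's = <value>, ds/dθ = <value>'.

segment 1 (0° to 27.5°, uniform, h = 23) is passed completely: s = 0.0000 + (23) = 23.0000
θ = 30.2° falls in segment 2 (27.5° to 117.3°, simple-harmonic, h = -12): β = 30.2 − 27.5 = 2.7°, B = 89.8°; Δs = -12/2·(1 − cos(π·0.0301)) = -0.0267; s = 23.0000 − 0.0267 = 22.9733
velocity in seg [27.5°–117.3°] (simple-harmonic), θ in radians: β = 2.7° = 0.0471 rad, B = 89.8° = 1.5673 rad; ds/dθ = (πh/(2B)) sin(πβ/B) = (π·(-12)/(2·1.5673)) sin(π·0.0301) = -1.134328 mm/rad

s = 22.9733, ds/dθ = -1.1343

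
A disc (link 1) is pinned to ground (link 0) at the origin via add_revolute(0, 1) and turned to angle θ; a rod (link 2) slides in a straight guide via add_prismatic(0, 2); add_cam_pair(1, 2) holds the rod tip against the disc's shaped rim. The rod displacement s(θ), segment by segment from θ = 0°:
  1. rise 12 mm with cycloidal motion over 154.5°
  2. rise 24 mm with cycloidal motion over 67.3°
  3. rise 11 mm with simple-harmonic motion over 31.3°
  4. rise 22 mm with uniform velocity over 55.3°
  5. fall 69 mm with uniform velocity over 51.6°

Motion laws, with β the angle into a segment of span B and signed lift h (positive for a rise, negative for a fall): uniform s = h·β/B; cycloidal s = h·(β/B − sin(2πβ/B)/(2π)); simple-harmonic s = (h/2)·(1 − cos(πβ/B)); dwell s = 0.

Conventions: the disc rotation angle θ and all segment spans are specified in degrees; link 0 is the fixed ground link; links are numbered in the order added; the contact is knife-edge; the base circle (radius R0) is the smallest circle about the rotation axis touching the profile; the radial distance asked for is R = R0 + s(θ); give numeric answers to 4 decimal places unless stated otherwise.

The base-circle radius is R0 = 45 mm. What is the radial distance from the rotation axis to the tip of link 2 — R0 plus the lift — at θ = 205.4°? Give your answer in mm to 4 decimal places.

segment 1 (0° to 154.5°, cycloidal, h = 12) is passed completely: s = 0.0000 + (12) = 12.0000
θ = 205.4° falls in segment 2 (154.5° to 221.8°, cycloidal, h = 24): β = 205.4 − 154.5 = 50.9°, B = 67.3°; Δs = 24·(0.7563 − sin(2π·0.7563)/(2π)) = 21.9683; s = 12.0000 + 21.9683 = 33.9683
R = R0 + s = 45 + 33.9683 = 78.9683

78.9683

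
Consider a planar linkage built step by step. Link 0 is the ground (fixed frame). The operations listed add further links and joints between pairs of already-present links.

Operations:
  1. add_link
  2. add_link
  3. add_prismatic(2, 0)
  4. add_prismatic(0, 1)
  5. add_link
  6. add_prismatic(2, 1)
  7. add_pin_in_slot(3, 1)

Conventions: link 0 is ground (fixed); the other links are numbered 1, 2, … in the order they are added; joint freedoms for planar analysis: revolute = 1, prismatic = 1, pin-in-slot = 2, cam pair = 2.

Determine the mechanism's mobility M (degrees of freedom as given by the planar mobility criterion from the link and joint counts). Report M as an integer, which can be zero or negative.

ground; <1,0,0>
#1 <2,0,0>
#2 <3,0,0>
P:2↔0 J1 <3,1,0>
P:0↔1 J1 <3,2,0>
#3 <4,2,0>
P:2↔1 J1 <4,3,0>
PS:3↔1 J2 <4,3,1>
3×3 − 2×3 − 1×1 = 2

M = 2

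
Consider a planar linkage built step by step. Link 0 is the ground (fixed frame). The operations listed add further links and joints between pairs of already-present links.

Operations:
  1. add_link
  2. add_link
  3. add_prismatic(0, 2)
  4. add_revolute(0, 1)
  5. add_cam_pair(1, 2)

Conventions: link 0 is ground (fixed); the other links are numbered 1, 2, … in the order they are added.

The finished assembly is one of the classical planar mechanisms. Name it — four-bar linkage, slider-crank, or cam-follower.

links: 3 (incl. ground); joints: 1 revolute, 1 prismatic, 1 higher (cam) pair, forming one closed loop
3 links, revolute + prismatic + higher pair in one loop → cam-follower

cam-follower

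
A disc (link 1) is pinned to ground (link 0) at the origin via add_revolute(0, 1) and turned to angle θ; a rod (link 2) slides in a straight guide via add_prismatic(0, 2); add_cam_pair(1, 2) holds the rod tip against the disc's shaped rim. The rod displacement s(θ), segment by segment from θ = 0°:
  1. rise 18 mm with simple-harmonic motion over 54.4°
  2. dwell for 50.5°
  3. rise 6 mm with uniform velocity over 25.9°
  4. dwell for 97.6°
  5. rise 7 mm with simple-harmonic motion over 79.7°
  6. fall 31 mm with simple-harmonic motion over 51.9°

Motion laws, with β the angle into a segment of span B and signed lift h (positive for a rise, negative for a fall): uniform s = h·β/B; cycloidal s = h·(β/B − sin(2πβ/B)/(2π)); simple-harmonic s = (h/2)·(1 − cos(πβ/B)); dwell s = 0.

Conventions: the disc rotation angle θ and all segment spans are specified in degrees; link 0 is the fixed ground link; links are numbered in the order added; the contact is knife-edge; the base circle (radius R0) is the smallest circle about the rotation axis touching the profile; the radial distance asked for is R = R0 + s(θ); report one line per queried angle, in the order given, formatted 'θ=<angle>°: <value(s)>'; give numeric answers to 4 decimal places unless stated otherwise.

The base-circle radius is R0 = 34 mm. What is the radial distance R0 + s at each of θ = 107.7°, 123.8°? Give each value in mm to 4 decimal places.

segment 1 (0° to 54.4°, simple-harmonic, h = 18) is passed completely: s = 0.0000 + (18) = 18.0000
segment 2 (54.4° to 104.9°, dwell): s unchanged at 18.0000
θ = 107.7° falls in segment 3 (104.9° to 130.8°, uniform, h = 6): β = 107.7 − 104.9 = 2.8°, B = 25.9°; Δs = 6·2.8/25.9 = 0.6486; s = 18.0000 + 0.6486 = 18.6486
θ = 123.8° falls in segment 3 (104.9° to 130.8°, uniform, h = 6): β = 123.8 − 104.9 = 18.9°, B = 25.9°; Δs = 6·18.9/25.9 = 4.3784; s = 18.0000 + 4.3784 = 22.3784
θ=107.7°: R = R0 + s = 34 + 18.6486 = 52.6486
θ=123.8°: R = R0 + s = 34 + 22.3784 = 56.3784

θ=107.7°: 52.6486
θ=123.8°: 56.3784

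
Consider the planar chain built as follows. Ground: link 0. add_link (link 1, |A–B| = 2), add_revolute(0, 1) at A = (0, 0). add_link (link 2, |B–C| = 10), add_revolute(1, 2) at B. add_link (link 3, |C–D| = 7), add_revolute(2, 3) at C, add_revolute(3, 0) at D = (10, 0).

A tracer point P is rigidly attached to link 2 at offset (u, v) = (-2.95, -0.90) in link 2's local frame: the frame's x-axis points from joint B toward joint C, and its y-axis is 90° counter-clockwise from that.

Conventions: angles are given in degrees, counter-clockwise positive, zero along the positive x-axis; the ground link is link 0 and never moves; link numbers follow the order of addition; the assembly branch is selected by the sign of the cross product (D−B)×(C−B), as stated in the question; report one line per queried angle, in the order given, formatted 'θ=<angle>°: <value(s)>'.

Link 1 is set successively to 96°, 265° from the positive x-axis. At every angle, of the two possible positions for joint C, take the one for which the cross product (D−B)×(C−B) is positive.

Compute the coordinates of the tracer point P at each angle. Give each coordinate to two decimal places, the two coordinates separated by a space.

A=(0,0), D=(10.00,0)
θ=96°: B = A + 2.00·(cos96°, sin96°) = (-0.2091, 1.9890)
θ=96°: |BD| = 10.4010
θ=96°: circle(B,10.00) ∩ circle(D,7.00): a=7.6522, h=6.4377
θ=96°:   candidates: C₊=(8.5330,6.8446) cross=66.959; C₋=(6.0708,-5.7932) cross=-66.959
θ=96°:   branch + wants cross > 0 → take C=(8.5330,6.8446) (cross=66.959)
θ=96°: ex = (C−B)/|BC| = (0.8742,0.4856); ey = (-0.4856,0.8742)
θ=96°: P = B + -2.95·ex + -0.90·ey = (-2.3510,-0.2301)
θ=265°: B = A + 2.00·(cos265°, sin265°) = (-0.1743, -1.9924)
θ=265°: |BD| = 10.3676
θ=265°: circle(B,10.00) ∩ circle(D,7.00): a=7.6434, h=6.4482
θ=265°:   candidates: C₊=(6.0874,5.8045) cross=66.852; C₋=(8.5658,-6.8515) cross=-66.852
θ=265°:   branch + wants cross > 0 → take C=(6.0874,5.8045) (cross=66.852)
θ=265°: ex = (C−B)/|BC| = (0.6262,0.7797); ey = (-0.7797,0.6262)
θ=265°: P = B + -2.95·ex + -0.90·ey = (-1.3198,-4.8560)

θ=96°: -2.35 -0.23
θ=265°: -1.32 -4.86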